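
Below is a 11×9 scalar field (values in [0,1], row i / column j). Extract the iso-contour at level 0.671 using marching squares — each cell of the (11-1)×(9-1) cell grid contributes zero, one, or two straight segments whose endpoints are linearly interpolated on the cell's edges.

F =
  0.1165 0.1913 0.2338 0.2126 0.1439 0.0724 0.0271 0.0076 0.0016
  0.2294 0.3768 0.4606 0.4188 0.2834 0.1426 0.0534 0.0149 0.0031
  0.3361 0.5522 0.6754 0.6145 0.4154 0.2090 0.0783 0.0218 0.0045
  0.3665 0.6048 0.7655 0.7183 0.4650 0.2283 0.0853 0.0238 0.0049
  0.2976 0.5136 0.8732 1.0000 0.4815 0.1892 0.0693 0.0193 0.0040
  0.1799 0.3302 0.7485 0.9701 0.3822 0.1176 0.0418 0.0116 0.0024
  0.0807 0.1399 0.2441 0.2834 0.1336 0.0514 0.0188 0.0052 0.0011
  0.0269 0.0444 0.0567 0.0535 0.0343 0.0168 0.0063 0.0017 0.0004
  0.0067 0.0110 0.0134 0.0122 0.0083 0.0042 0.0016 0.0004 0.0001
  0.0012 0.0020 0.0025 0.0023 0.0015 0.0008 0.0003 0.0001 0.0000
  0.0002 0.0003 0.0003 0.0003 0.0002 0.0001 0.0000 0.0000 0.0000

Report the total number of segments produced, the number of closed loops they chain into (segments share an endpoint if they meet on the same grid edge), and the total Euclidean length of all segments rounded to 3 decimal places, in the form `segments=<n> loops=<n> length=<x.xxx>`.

cell (1,1): code 0100 → (1.980,2.000)–(2.000,1.964)
cell (1,2): code 1000 → (2.000,2.072)–(1.980,2.000)
cell (2,1): code 0110 → (2.000,1.964)–(3.000,1.412)
cell (2,2): code 1101 → (2.544,3.000)–(2.000,2.072)
cell (2,3): code 1000 → (3.000,3.187)–(2.544,3.000)
cell (3,1): code 0110 → (3.000,1.412)–(4.000,1.438)
cell (3,3): code 1001 → (4.000,3.635)–(3.000,3.187)
cell (4,1): code 0110 → (4.000,1.438)–(5.000,1.815)
cell (4,3): code 1001 → (5.000,3.509)–(4.000,3.635)
cell (5,1): code 0010 → (5.000,1.815)–(5.154,2.000)
cell (5,2): code 0011 → (5.154,2.000)–(5.436,3.000)
cell (5,3): code 0001 → (5.436,3.000)–(5.000,3.509)
total: 12 segments, chained into 1 closed loop(s), length Σ = 8.948781

segments=12 loops=1 length=8.949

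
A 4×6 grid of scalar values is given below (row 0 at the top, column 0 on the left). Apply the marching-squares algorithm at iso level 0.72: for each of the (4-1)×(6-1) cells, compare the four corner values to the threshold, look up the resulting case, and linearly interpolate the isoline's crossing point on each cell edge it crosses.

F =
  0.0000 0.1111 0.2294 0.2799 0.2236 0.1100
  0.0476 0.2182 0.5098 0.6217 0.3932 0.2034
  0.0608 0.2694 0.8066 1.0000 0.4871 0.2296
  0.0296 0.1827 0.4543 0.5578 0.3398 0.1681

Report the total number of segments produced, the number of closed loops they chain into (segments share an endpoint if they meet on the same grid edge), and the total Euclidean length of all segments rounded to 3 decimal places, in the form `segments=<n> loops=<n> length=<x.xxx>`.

cell (1,1): code 0100 → (1.708,2.000)–(2.000,1.839)
cell (1,2): code 1100 → (1.260,3.000)–(1.708,2.000)
cell (1,3): code 1000 → (2.000,3.546)–(1.260,3.000)
cell (2,1): code 0010 → (2.000,1.839)–(2.246,2.000)
cell (2,2): code 0011 → (2.246,2.000)–(2.633,3.000)
cell (2,3): code 0001 → (2.633,3.000)–(2.000,3.546)
total: 6 segments, chained into 1 closed loop(s), length Σ = 4.551381

segments=6 loops=1 length=4.551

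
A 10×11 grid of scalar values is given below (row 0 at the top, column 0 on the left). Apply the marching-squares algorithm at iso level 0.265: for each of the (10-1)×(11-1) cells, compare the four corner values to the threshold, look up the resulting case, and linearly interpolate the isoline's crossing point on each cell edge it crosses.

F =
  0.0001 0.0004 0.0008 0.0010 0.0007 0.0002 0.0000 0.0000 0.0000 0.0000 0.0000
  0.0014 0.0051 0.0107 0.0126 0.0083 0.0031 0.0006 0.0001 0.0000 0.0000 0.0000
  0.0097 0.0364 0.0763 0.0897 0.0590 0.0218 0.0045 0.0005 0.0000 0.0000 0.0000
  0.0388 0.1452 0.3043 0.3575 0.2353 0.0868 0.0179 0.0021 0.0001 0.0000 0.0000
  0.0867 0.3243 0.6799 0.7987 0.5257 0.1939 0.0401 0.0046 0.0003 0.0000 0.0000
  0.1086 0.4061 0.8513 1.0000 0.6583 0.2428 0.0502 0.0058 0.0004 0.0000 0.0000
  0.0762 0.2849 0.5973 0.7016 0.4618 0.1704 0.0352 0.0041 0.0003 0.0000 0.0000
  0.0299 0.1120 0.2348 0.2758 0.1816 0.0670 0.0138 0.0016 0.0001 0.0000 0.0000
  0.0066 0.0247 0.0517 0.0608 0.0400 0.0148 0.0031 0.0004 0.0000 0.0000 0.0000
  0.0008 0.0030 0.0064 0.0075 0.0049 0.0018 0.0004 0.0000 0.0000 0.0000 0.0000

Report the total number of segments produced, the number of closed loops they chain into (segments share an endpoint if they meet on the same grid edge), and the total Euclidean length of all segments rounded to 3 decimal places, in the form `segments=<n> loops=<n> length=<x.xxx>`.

cell (2,1): code 0100 → (2.828,2.000)–(3.000,1.753)
cell (2,2): code 1100 → (2.655,3.000)–(2.828,2.000)
cell (2,3): code 1000 → (3.000,3.757)–(2.655,3.000)
cell (3,0): code 0100 → (3.669,1.000)–(4.000,0.750)
cell (3,1): code 1110 → (3.000,1.753)–(3.669,1.000)
cell (3,3): code 1101 → (3.102,4.000)–(3.000,3.757)
cell (3,4): code 1000 → (4.000,4.786)–(3.102,4.000)
cell (4,0): code 0110 → (4.000,0.750)–(5.000,0.526)
cell (4,4): code 1001 → (5.000,4.947)–(4.000,4.786)
cell (5,0): code 0110 → (5.000,0.526)–(6.000,0.905)
cell (5,4): code 1001 → (6.000,4.675)–(5.000,4.947)
cell (6,0): code 0010 → (6.000,0.905)–(6.115,1.000)
cell (6,1): code 0011 → (6.115,1.000)–(6.917,2.000)
cell (6,2): code 0111 → (6.917,2.000)–(7.000,2.737)
cell (6,3): code 1011 → (7.000,3.115)–(6.702,4.000)
cell (6,4): code 0001 → (6.702,4.000)–(6.000,4.675)
cell (7,2): code 0010 → (7.000,2.737)–(7.050,3.000)
cell (7,3): code 0001 → (7.050,3.000)–(7.000,3.115)
total: 18 segments, chained into 1 closed loop(s), length Σ = 13.644034

segments=18 loops=1 length=13.644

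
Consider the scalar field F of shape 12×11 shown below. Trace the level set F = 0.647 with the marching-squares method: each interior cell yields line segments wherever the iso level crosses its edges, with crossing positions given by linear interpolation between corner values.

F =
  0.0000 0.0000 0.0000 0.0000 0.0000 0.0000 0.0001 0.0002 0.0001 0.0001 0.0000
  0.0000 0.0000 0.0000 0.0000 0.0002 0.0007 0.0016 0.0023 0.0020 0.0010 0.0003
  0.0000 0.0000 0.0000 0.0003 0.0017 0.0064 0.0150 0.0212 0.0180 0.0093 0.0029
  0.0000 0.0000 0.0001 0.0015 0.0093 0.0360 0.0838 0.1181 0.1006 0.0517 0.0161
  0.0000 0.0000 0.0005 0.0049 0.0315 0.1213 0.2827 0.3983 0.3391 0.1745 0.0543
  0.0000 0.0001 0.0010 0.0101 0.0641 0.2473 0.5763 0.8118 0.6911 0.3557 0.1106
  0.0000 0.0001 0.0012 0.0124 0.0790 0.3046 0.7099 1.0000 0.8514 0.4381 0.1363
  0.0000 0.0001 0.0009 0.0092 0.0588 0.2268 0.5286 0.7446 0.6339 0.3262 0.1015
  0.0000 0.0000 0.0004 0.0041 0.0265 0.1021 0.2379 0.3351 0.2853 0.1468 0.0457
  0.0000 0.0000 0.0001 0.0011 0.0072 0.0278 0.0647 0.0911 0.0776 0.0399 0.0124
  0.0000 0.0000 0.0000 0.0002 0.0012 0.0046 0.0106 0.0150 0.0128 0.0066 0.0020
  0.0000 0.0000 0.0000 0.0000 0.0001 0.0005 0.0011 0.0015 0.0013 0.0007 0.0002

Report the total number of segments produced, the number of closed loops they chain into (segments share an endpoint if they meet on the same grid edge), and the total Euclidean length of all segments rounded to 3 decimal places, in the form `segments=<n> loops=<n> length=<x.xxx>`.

cell (4,6): code 0100 → (4.601,7.000)–(5.000,6.300)
cell (4,7): code 1100 → (4.875,8.000)–(4.601,7.000)
cell (4,8): code 1000 → (5.000,8.131)–(4.875,8.000)
cell (5,5): code 0100 → (5.529,6.000)–(6.000,5.845)
cell (5,6): code 1110 → (5.000,6.300)–(5.529,6.000)
cell (5,8): code 1001 → (6.000,8.495)–(5.000,8.131)
cell (6,5): code 0010 → (6.000,5.845)–(6.347,6.000)
cell (6,6): code 0111 → (6.347,6.000)–(7.000,6.548)
cell (6,7): code 1011 → (7.000,7.882)–(6.940,8.000)
cell (6,8): code 0001 → (6.940,8.000)–(6.000,8.495)
cell (7,6): code 0010 → (7.000,6.548)–(7.238,7.000)
cell (7,7): code 0001 → (7.238,7.000)–(7.000,7.882)
total: 12 segments, chained into 1 closed loop(s), length Σ = 8.043211

segments=12 loops=1 length=8.043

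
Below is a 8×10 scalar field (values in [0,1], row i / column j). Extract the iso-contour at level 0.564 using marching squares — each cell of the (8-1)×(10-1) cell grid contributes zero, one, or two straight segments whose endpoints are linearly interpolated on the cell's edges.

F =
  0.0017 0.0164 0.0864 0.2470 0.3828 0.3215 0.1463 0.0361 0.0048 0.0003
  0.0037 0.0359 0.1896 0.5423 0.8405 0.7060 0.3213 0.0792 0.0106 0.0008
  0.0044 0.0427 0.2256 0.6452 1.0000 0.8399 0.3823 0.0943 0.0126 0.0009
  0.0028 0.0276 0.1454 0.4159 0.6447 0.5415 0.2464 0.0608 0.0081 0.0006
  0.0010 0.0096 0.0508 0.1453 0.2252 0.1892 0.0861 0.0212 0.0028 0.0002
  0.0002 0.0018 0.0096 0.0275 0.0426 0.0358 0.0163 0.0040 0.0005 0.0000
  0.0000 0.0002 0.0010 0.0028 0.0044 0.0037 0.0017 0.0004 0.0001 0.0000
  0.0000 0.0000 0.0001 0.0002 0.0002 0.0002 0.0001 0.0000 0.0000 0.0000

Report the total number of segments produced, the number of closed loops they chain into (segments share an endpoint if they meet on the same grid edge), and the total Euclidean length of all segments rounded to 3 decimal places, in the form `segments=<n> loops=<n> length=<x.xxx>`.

cell (0,3): code 0100 → (0.396,4.000)–(1.000,3.073)
cell (0,4): code 1100 → (0.631,5.000)–(0.396,4.000)
cell (0,5): code 1000 → (1.000,5.369)–(0.631,5.000)
cell (1,2): code 0100 → (1.211,3.000)–(2.000,2.806)
cell (1,3): code 1110 → (1.000,3.073)–(1.211,3.000)
cell (1,5): code 1001 → (2.000,5.603)–(1.000,5.369)
cell (2,2): code 0010 → (2.000,2.806)–(2.354,3.000)
cell (2,3): code 0111 → (2.354,3.000)–(3.000,3.647)
cell (2,4): code 1011 → (3.000,4.782)–(2.925,5.000)
cell (2,5): code 0001 → (2.925,5.000)–(2.000,5.603)
cell (3,3): code 0010 → (3.000,3.647)–(3.192,4.000)
cell (3,4): code 0001 → (3.192,4.000)–(3.000,4.782)
total: 12 segments, chained into 1 closed loop(s), length Σ = 8.578076

segments=12 loops=1 length=8.578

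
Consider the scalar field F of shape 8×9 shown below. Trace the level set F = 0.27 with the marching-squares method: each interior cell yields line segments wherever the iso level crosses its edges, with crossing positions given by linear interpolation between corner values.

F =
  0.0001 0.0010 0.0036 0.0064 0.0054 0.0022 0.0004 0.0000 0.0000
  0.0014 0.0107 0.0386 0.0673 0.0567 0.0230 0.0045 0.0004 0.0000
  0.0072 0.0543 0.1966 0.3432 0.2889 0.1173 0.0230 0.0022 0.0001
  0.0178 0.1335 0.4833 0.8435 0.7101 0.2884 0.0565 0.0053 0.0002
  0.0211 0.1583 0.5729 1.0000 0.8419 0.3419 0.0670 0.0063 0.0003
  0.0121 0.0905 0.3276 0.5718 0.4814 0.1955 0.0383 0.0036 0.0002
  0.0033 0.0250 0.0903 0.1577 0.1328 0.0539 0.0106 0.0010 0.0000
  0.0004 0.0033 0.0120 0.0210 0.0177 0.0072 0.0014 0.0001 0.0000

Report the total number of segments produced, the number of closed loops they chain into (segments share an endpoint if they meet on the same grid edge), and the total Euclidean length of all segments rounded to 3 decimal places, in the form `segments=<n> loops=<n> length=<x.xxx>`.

segments=16 loops=1 length=12.321

cell (1,2): code 0100 → (1.735,3.000)–(2.000,2.501)
cell (1,3): code 1100 → (1.919,4.000)–(1.735,3.000)
cell (1,4): code 1000 → (2.000,4.110)–(1.919,4.000)
cell (2,1): code 0100 → (2.256,2.000)–(3.000,1.390)
cell (2,2): code 1110 → (2.000,2.501)–(2.256,2.000)
cell (2,4): code 1101 → (2.892,5.000)–(2.000,4.110)
cell (2,5): code 1000 → (3.000,5.079)–(2.892,5.000)
cell (3,1): code 0110 → (3.000,1.390)–(4.000,1.269)
cell (3,5): code 1001 → (4.000,5.262)–(3.000,5.079)
cell (4,1): code 0110 → (4.000,1.269)–(5.000,1.757)
cell (4,4): code 1011 → (5.000,4.739)–(4.491,5.000)
cell (4,5): code 0001 → (4.491,5.000)–(4.000,5.262)
cell (5,1): code 0010 → (5.000,1.757)–(5.243,2.000)
cell (5,2): code 0011 → (5.243,2.000)–(5.729,3.000)
cell (5,3): code 0011 → (5.729,3.000)–(5.606,4.000)
cell (5,4): code 0001 → (5.606,4.000)–(5.000,4.739)
total: 16 segments, chained into 1 closed loop(s), length Σ = 12.320863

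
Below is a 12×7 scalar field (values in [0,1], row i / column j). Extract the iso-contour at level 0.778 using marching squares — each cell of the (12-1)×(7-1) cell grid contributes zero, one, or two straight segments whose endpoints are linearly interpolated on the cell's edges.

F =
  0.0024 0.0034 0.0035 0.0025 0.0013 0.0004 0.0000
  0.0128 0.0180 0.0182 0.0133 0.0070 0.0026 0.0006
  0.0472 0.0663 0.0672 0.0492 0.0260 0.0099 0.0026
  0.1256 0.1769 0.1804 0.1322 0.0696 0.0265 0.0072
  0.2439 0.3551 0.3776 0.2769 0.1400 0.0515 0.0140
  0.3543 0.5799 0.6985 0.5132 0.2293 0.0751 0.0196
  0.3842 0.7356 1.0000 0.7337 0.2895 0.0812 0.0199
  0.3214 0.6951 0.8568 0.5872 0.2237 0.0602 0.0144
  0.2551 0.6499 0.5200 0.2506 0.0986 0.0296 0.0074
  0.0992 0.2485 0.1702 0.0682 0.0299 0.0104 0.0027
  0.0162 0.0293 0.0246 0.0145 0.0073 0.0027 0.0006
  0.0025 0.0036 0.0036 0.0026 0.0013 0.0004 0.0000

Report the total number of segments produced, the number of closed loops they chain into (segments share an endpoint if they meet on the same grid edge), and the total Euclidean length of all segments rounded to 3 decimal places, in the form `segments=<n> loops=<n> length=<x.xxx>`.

cell (5,1): code 0100 → (5.264,2.000)–(6.000,1.160)
cell (5,2): code 1000 → (6.000,2.834)–(5.264,2.000)
cell (6,1): code 0110 → (6.000,1.160)–(7.000,1.513)
cell (6,2): code 1001 → (7.000,2.292)–(6.000,2.834)
cell (7,1): code 0010 → (7.000,1.513)–(7.234,2.000)
cell (7,2): code 0001 → (7.234,2.000)–(7.000,2.292)
total: 6 segments, chained into 1 closed loop(s), length Σ = 5.341377

segments=6 loops=1 length=5.341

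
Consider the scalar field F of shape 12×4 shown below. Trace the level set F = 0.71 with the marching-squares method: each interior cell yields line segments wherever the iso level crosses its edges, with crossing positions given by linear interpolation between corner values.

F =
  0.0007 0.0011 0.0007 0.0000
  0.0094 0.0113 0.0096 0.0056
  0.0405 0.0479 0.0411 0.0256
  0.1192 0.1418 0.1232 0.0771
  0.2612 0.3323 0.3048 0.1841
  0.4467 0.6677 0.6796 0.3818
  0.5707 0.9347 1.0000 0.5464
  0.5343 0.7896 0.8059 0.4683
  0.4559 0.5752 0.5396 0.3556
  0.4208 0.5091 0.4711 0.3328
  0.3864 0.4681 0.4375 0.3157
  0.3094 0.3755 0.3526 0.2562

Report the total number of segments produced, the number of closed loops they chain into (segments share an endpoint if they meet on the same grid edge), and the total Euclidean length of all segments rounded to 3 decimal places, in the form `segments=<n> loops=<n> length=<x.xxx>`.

cell (5,0): code 0100 → (5.158,1.000)–(6.000,0.383)
cell (5,1): code 1100 → (5.095,2.000)–(5.158,1.000)
cell (5,2): code 1000 → (6.000,2.639)–(5.095,2.000)
cell (6,0): code 0110 → (6.000,0.383)–(7.000,0.688)
cell (6,2): code 1001 → (7.000,2.284)–(6.000,2.639)
cell (7,0): code 0010 → (7.000,0.688)–(7.371,1.000)
cell (7,1): code 0011 → (7.371,1.000)–(7.360,2.000)
cell (7,2): code 0001 → (7.360,2.000)–(7.000,2.284)
total: 8 segments, chained into 1 closed loop(s), length Σ = 7.204280

segments=8 loops=1 length=7.204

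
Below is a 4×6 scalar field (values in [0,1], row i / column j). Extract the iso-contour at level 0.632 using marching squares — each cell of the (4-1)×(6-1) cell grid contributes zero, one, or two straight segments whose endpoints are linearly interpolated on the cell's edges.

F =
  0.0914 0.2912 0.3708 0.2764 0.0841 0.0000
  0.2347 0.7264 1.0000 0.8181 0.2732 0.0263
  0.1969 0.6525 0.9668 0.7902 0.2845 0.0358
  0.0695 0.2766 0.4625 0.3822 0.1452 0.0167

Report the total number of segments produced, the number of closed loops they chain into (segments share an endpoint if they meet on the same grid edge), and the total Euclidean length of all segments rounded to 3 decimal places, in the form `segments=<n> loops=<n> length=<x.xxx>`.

segments=10 loops=1 length=7.657

cell (0,0): code 0100 → (0.783,1.000)–(1.000,0.808)
cell (0,1): code 1100 → (0.415,2.000)–(0.783,1.000)
cell (0,2): code 1100 → (0.656,3.000)–(0.415,2.000)
cell (0,3): code 1000 → (1.000,3.342)–(0.656,3.000)
cell (1,0): code 0110 → (1.000,0.808)–(2.000,0.955)
cell (1,3): code 1001 → (2.000,3.313)–(1.000,3.342)
cell (2,0): code 0010 → (2.000,0.955)–(2.055,1.000)
cell (2,1): code 0011 → (2.055,1.000)–(2.664,2.000)
cell (2,2): code 0011 → (2.664,2.000)–(2.388,3.000)
cell (2,3): code 0001 → (2.388,3.000)–(2.000,3.313)
total: 10 segments, chained into 1 closed loop(s), length Σ = 7.656877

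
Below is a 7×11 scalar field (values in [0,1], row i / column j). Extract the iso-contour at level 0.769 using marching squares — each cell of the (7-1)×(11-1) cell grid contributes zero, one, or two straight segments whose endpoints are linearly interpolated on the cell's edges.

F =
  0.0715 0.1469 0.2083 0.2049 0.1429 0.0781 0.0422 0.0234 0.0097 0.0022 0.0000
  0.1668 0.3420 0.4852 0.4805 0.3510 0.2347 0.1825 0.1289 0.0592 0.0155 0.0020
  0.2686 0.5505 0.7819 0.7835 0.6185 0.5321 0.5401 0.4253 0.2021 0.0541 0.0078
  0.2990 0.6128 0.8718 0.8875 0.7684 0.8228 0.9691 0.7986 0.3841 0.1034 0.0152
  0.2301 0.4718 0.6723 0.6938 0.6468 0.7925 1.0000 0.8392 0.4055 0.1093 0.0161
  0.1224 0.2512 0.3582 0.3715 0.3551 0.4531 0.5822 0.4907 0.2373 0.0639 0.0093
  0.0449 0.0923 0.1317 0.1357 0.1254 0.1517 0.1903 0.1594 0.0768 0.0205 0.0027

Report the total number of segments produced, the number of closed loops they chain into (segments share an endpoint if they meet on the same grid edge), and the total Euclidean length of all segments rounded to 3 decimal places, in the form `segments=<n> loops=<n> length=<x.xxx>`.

segments=18 loops=2 length=14.531

cell (1,1): code 0100 → (1.957,2.000)–(2.000,1.944)
cell (1,2): code 1100 → (1.952,3.000)–(1.957,2.000)
cell (1,3): code 1000 → (2.000,3.088)–(1.952,3.000)
cell (2,1): code 0110 → (2.000,1.944)–(3.000,1.603)
cell (2,3): code 1001 → (3.000,3.995)–(2.000,3.088)
cell (2,4): code 0100 → (2.815,5.000)–(3.000,4.011)
cell (2,5): code 1100 → (2.534,6.000)–(2.815,5.000)
cell (2,6): code 1100 → (2.921,7.000)–(2.534,6.000)
cell (2,7): code 1000 → (3.000,7.071)–(2.921,7.000)
cell (3,1): code 0010 → (3.000,1.603)–(3.515,2.000)
cell (3,2): code 0011 → (3.515,2.000)–(3.612,3.000)
cell (3,3): code 0001 → (3.612,3.000)–(3.000,3.995)
cell (3,4): code 0110 → (3.000,4.011)–(4.000,4.839)
cell (3,7): code 1001 → (4.000,7.162)–(3.000,7.071)
cell (4,4): code 0010 → (4.000,4.839)–(4.069,5.000)
cell (4,5): code 0011 → (4.069,5.000)–(4.553,6.000)
cell (4,6): code 0011 → (4.553,6.000)–(4.201,7.000)
cell (4,7): code 0001 → (4.201,7.000)–(4.000,7.162)
total: 18 segments, chained into 2 closed loop(s), length Σ = 14.531446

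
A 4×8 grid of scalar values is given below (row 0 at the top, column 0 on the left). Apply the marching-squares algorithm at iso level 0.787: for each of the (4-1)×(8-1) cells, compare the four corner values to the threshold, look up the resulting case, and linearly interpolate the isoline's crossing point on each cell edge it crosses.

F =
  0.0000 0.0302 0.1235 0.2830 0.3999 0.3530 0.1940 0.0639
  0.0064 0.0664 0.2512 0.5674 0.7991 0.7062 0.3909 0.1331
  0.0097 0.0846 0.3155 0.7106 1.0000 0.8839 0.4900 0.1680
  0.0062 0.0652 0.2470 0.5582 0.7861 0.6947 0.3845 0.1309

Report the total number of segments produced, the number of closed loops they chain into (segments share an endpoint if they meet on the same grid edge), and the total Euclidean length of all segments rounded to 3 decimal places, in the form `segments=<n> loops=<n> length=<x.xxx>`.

segments=8 loops=1 length=5.902

cell (0,3): code 0100 → (0.970,4.000)–(1.000,3.948)
cell (0,4): code 1000 → (1.000,4.130)–(0.970,4.000)
cell (1,3): code 0110 → (1.000,3.948)–(2.000,3.264)
cell (1,4): code 1101 → (1.455,5.000)–(1.000,4.130)
cell (1,5): code 1000 → (2.000,5.246)–(1.455,5.000)
cell (2,3): code 0010 → (2.000,3.264)–(2.996,4.000)
cell (2,4): code 0011 → (2.996,4.000)–(2.512,5.000)
cell (2,5): code 0001 → (2.512,5.000)–(2.000,5.246)
total: 8 segments, chained into 1 closed loop(s), length Σ = 5.902452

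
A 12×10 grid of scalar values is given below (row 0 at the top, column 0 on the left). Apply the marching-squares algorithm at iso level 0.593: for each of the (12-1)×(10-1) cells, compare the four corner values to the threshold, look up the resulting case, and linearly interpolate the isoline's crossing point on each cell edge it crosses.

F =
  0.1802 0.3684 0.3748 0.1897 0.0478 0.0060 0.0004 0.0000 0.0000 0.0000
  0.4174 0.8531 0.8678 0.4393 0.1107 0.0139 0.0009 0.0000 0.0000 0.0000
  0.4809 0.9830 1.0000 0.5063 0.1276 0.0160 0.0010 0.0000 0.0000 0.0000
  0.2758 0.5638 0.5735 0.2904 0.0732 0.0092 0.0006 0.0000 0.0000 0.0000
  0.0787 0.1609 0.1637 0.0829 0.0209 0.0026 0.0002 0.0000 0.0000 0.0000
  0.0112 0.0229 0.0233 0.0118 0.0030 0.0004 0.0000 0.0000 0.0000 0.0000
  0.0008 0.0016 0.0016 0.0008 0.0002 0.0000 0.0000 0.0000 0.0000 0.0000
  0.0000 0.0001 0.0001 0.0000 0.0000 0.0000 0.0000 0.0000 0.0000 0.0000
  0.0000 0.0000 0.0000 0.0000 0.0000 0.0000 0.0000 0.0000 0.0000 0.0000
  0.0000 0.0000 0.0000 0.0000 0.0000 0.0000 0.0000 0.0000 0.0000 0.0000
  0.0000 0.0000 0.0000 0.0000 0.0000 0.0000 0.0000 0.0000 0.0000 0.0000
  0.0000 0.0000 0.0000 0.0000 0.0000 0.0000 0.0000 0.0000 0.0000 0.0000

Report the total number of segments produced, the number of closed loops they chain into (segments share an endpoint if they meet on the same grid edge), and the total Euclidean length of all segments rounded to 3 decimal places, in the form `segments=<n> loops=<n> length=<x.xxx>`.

segments=8 loops=1 length=8.159

cell (0,0): code 0100 → (0.463,1.000)–(1.000,0.403)
cell (0,1): code 1100 → (0.443,2.000)–(0.463,1.000)
cell (0,2): code 1000 → (1.000,2.641)–(0.443,2.000)
cell (1,0): code 0110 → (1.000,0.403)–(2.000,0.223)
cell (1,2): code 1001 → (2.000,2.824)–(1.000,2.641)
cell (2,0): code 0010 → (2.000,0.223)–(2.930,1.000)
cell (2,1): code 0011 → (2.930,1.000)–(2.954,2.000)
cell (2,2): code 0001 → (2.954,2.000)–(2.000,2.824)
total: 8 segments, chained into 1 closed loop(s), length Σ = 8.158570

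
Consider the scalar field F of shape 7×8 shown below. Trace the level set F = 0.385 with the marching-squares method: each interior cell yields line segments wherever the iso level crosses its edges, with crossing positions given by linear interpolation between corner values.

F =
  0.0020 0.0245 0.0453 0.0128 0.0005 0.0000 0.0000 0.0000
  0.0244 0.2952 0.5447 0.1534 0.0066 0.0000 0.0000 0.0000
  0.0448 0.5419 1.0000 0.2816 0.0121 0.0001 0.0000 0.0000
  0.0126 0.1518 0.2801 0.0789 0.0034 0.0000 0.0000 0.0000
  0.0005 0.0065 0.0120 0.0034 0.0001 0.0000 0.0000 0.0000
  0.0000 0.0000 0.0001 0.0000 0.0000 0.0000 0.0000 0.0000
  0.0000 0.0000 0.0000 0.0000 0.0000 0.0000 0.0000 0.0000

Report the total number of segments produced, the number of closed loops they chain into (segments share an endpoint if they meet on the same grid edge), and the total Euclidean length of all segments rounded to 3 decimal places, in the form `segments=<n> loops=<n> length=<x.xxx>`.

cell (0,1): code 0100 → (0.680,2.000)–(1.000,1.360)
cell (0,2): code 1000 → (1.000,2.408)–(0.680,2.000)
cell (1,0): code 0100 → (1.364,1.000)–(2.000,0.684)
cell (1,1): code 1110 → (1.000,1.360)–(1.364,1.000)
cell (1,2): code 1001 → (2.000,2.856)–(1.000,2.408)
cell (2,0): code 0010 → (2.000,0.684)–(2.402,1.000)
cell (2,1): code 0011 → (2.402,1.000)–(2.854,2.000)
cell (2,2): code 0001 → (2.854,2.000)–(2.000,2.856)
total: 8 segments, chained into 1 closed loop(s), length Σ = 6.369765

segments=8 loops=1 length=6.370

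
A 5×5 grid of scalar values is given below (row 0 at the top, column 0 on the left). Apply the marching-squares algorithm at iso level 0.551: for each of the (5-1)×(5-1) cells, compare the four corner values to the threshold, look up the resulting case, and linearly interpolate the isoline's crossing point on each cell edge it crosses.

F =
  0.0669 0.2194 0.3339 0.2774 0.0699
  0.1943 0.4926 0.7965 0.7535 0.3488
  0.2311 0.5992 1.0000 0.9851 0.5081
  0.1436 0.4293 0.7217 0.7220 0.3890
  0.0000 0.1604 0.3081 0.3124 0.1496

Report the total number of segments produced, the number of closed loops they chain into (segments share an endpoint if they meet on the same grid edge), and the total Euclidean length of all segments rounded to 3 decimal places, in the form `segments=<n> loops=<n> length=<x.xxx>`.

cell (0,1): code 0100 → (0.469,2.000)–(1.000,1.192)
cell (0,2): code 1100 → (0.575,3.000)–(0.469,2.000)
cell (0,3): code 1000 → (1.000,3.500)–(0.575,3.000)
cell (1,0): code 0100 → (1.548,1.000)–(2.000,0.869)
cell (1,1): code 1110 → (1.000,1.192)–(1.548,1.000)
cell (1,3): code 1001 → (2.000,3.910)–(1.000,3.500)
cell (2,0): code 0010 → (2.000,0.869)–(2.284,1.000)
cell (2,1): code 0111 → (2.284,1.000)–(3.000,1.416)
cell (2,3): code 1001 → (3.000,3.514)–(2.000,3.910)
cell (3,1): code 0010 → (3.000,1.416)–(3.413,2.000)
cell (3,2): code 0011 → (3.413,2.000)–(3.417,3.000)
cell (3,3): code 0001 → (3.417,3.000)–(3.000,3.514)
total: 12 segments, chained into 1 closed loop(s), length Σ = 9.354203

segments=12 loops=1 length=9.354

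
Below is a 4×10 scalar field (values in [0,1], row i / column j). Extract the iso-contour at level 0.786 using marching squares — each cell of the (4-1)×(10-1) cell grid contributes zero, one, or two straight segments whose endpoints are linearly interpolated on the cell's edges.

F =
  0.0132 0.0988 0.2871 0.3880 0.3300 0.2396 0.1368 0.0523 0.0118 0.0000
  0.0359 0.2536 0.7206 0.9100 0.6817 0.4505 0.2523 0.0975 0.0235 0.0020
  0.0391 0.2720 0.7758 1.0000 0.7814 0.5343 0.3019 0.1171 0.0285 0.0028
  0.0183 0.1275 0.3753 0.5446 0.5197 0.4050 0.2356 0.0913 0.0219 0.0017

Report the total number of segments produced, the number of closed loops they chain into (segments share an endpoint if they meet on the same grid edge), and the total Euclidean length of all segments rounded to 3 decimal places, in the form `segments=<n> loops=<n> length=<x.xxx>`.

segments=6 loops=1 length=5.574

cell (0,2): code 0100 → (0.762,3.000)–(1.000,2.345)
cell (0,3): code 1000 → (1.000,3.543)–(0.762,3.000)
cell (1,2): code 0110 → (1.000,2.345)–(2.000,2.045)
cell (1,3): code 1001 → (2.000,3.979)–(1.000,3.543)
cell (2,2): code 0010 → (2.000,2.045)–(2.470,3.000)
cell (2,3): code 0001 → (2.470,3.000)–(2.000,3.979)
total: 6 segments, chained into 1 closed loop(s), length Σ = 5.573906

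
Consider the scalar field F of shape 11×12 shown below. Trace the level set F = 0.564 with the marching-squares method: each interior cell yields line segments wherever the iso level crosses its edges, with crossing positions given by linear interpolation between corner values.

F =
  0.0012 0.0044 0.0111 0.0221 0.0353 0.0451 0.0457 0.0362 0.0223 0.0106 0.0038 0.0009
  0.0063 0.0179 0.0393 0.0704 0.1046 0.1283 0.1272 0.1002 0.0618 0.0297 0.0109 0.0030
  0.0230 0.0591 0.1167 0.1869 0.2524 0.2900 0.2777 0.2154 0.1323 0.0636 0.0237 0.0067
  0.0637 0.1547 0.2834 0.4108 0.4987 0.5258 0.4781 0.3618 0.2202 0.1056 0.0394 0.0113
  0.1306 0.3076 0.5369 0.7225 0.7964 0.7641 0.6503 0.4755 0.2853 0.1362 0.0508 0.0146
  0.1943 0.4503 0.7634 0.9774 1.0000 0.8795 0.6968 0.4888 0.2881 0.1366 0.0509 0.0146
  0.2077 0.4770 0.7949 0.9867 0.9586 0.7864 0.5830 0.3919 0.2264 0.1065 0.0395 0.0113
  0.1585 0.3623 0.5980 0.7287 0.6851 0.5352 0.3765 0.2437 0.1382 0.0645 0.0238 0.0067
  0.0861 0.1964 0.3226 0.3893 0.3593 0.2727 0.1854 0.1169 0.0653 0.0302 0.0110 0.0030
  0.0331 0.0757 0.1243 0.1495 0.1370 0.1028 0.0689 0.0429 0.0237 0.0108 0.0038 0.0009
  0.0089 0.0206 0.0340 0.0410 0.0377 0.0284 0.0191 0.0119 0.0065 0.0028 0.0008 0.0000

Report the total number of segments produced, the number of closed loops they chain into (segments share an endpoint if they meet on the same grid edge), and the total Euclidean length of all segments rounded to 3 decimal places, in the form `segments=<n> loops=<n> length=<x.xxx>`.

segments=18 loops=1 length=15.159

cell (3,2): code 0100 → (3.491,3.000)–(4.000,2.146)
cell (3,3): code 1100 → (3.219,4.000)–(3.491,3.000)
cell (3,4): code 1100 → (3.160,5.000)–(3.219,4.000)
cell (3,5): code 1100 → (3.499,6.000)–(3.160,5.000)
cell (3,6): code 1000 → (4.000,6.494)–(3.499,6.000)
cell (4,1): code 0100 → (4.120,2.000)–(5.000,1.363)
cell (4,2): code 1110 → (4.000,2.146)–(4.120,2.000)
cell (4,6): code 1001 → (5.000,6.638)–(4.000,6.494)
cell (5,1): code 0110 → (5.000,1.363)–(6.000,1.274)
cell (5,6): code 1001 → (6.000,6.099)–(5.000,6.638)
cell (6,1): code 0110 → (6.000,1.274)–(7.000,1.856)
cell (6,4): code 1011 → (7.000,4.808)–(6.885,5.000)
cell (6,5): code 0011 → (6.885,5.000)–(6.092,6.000)
cell (6,6): code 0001 → (6.092,6.000)–(6.000,6.099)
cell (7,1): code 0010 → (7.000,1.856)–(7.123,2.000)
cell (7,2): code 0011 → (7.123,2.000)–(7.485,3.000)
cell (7,3): code 0011 → (7.485,3.000)–(7.372,4.000)
cell (7,4): code 0001 → (7.372,4.000)–(7.000,4.808)
total: 18 segments, chained into 1 closed loop(s), length Σ = 15.158819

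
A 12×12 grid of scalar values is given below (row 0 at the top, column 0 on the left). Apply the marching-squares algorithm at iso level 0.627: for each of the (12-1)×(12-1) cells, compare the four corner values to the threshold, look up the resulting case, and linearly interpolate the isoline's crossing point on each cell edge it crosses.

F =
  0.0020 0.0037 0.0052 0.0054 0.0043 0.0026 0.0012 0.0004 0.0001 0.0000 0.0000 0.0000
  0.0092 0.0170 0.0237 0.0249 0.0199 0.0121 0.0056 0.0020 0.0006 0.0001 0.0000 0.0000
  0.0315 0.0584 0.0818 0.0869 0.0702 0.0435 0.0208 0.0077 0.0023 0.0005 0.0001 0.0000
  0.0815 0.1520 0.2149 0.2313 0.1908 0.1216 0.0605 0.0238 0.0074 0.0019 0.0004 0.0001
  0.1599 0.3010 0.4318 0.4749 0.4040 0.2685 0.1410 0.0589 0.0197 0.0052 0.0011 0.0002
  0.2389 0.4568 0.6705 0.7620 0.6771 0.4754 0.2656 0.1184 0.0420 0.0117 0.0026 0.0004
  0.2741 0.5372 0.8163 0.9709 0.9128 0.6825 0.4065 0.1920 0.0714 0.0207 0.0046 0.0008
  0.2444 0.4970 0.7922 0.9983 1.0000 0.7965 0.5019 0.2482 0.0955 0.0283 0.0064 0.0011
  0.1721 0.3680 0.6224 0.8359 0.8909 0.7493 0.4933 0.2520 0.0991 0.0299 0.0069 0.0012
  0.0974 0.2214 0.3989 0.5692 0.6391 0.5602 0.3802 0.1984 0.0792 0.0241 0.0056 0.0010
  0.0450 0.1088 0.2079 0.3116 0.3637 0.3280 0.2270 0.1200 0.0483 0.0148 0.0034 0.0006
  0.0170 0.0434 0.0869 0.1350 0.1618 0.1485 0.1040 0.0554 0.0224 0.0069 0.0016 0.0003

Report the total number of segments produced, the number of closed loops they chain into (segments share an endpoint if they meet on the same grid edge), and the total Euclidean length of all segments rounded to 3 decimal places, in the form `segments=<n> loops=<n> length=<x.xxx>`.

segments=18 loops=1 length=13.558

cell (4,1): code 0100 → (4.818,2.000)–(5.000,1.796)
cell (4,2): code 1100 → (4.530,3.000)–(4.818,2.000)
cell (4,3): code 1100 → (4.817,4.000)–(4.530,3.000)
cell (4,4): code 1000 → (5.000,4.248)–(4.817,4.000)
cell (5,1): code 0110 → (5.000,1.796)–(6.000,1.322)
cell (5,4): code 1101 → (5.732,5.000)–(5.000,4.248)
cell (5,5): code 1000 → (6.000,5.201)–(5.732,5.000)
cell (6,1): code 0110 → (6.000,1.322)–(7.000,1.440)
cell (6,5): code 1001 → (7.000,5.575)–(6.000,5.201)
cell (7,1): code 0010 → (7.000,1.440)–(7.973,2.000)
cell (7,2): code 0111 → (7.973,2.000)–(8.000,2.022)
cell (7,5): code 1001 → (8.000,5.478)–(7.000,5.575)
cell (8,2): code 0010 → (8.000,2.022)–(8.783,3.000)
cell (8,3): code 0111 → (8.783,3.000)–(9.000,3.827)
cell (8,4): code 1011 → (9.000,4.153)–(8.647,5.000)
cell (8,5): code 0001 → (8.647,5.000)–(8.000,5.478)
cell (9,3): code 0010 → (9.000,3.827)–(9.044,4.000)
cell (9,4): code 0001 → (9.044,4.000)–(9.000,4.153)
total: 18 segments, chained into 1 closed loop(s), length Σ = 13.558354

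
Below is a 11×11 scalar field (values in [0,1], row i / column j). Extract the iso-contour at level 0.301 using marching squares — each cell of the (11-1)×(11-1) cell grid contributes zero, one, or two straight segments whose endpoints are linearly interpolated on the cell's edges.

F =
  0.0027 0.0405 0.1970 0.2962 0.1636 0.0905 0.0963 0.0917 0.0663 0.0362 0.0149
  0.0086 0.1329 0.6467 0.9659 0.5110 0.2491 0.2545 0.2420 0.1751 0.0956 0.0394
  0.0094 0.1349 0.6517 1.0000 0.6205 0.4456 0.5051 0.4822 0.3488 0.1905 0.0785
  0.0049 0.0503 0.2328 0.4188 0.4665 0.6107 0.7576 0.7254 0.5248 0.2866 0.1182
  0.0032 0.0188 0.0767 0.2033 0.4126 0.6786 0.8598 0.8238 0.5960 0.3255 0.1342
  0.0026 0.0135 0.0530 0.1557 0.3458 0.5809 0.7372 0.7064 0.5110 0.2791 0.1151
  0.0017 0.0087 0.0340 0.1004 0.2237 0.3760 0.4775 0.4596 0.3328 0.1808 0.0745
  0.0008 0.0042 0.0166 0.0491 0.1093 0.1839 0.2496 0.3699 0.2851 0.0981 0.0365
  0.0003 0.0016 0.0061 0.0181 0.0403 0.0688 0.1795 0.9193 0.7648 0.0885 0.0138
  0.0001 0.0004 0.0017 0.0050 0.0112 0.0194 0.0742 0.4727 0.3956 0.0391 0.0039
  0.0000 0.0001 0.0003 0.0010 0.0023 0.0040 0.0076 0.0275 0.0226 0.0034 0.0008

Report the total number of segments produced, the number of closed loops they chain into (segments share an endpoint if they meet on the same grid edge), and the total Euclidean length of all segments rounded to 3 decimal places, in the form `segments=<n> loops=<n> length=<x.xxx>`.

segments=36 loops=1 length=28.471

cell (0,1): code 0100 → (0.231,2.000)–(1.000,1.327)
cell (0,2): code 1100 → (0.007,3.000)–(0.231,2.000)
cell (0,3): code 1100 → (0.396,4.000)–(0.007,3.000)
cell (0,4): code 1000 → (1.000,4.802)–(0.396,4.000)
cell (1,1): code 0110 → (1.000,1.327)–(2.000,1.321)
cell (1,4): code 1101 → (1.264,5.000)–(1.000,4.802)
cell (1,5): code 1100 → (1.186,6.000)–(1.264,5.000)
cell (1,6): code 1100 → (1.246,7.000)–(1.186,6.000)
cell (1,7): code 1100 → (1.725,8.000)–(1.246,7.000)
cell (1,8): code 1000 → (2.000,8.302)–(1.725,8.000)
cell (2,1): code 0010 → (2.000,1.321)–(2.837,2.000)
cell (2,2): code 0111 → (2.837,2.000)–(3.000,2.367)
cell (2,8): code 1001 → (3.000,8.940)–(2.000,8.302)
cell (3,2): code 0010 → (3.000,2.367)–(3.547,3.000)
cell (3,3): code 0111 → (3.547,3.000)–(4.000,3.467)
cell (3,8): code 1101 → (3.370,9.000)–(3.000,8.940)
cell (3,9): code 1000 → (4.000,9.128)–(3.370,9.000)
cell (4,3): code 0110 → (4.000,3.467)–(5.000,3.764)
cell (4,8): code 1011 → (5.000,8.906)–(4.528,9.000)
cell (4,9): code 0001 → (4.528,9.000)–(4.000,9.128)
cell (5,3): code 0010 → (5.000,3.764)–(5.367,4.000)
cell (5,4): code 0111 → (5.367,4.000)–(6.000,4.508)
cell (5,8): code 1001 → (6.000,8.209)–(5.000,8.906)
cell (6,4): code 0010 → (6.000,4.508)–(6.390,5.000)
cell (6,5): code 0011 → (6.390,5.000)–(6.774,6.000)
cell (6,6): code 0111 → (6.774,6.000)–(7.000,6.427)
cell (6,7): code 1011 → (7.000,7.812)–(6.667,8.000)
cell (6,8): code 0001 → (6.667,8.000)–(6.000,8.209)
cell (7,6): code 0110 → (7.000,6.427)–(8.000,6.164)
cell (7,7): code 1101 → (7.033,8.000)–(7.000,7.812)
cell (7,8): code 1000 → (8.000,8.686)–(7.033,8.000)
cell (8,6): code 0110 → (8.000,6.164)–(9.000,6.569)
cell (8,8): code 1001 → (9.000,8.265)–(8.000,8.686)
cell (9,6): code 0010 → (9.000,6.569)–(9.386,7.000)
cell (9,7): code 0011 → (9.386,7.000)–(9.254,8.000)
cell (9,8): code 0001 → (9.254,8.000)–(9.000,8.265)
total: 36 segments, chained into 1 closed loop(s), length Σ = 28.471269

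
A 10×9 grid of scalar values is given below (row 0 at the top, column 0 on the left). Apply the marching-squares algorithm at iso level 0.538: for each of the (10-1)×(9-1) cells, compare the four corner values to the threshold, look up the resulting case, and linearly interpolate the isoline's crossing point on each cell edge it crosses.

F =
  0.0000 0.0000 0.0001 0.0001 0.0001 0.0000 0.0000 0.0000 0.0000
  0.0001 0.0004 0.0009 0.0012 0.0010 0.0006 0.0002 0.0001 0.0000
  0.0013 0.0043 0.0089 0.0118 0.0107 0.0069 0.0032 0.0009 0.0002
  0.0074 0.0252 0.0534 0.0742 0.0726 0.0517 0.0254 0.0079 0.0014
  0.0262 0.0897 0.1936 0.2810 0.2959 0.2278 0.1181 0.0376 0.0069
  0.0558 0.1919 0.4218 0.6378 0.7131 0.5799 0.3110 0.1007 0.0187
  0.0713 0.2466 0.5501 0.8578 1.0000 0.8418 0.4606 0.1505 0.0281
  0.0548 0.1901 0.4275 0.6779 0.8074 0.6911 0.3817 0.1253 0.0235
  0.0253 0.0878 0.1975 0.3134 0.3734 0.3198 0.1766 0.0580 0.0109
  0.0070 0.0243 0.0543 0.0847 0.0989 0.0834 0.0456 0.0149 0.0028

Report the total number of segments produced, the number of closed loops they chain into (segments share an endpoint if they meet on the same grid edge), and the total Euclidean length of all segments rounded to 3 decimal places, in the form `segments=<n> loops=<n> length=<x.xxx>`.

cell (4,2): code 0100 → (4.720,3.000)–(5.000,2.538)
cell (4,3): code 1100 → (4.580,4.000)–(4.720,3.000)
cell (4,4): code 1100 → (4.881,5.000)–(4.580,4.000)
cell (4,5): code 1000 → (5.000,5.156)–(4.881,5.000)
cell (5,1): code 0100 → (5.906,2.000)–(6.000,1.960)
cell (5,2): code 1110 → (5.000,2.538)–(5.906,2.000)
cell (5,5): code 1001 → (6.000,5.797)–(5.000,5.156)
cell (6,1): code 0010 → (6.000,1.960)–(6.099,2.000)
cell (6,2): code 0111 → (6.099,2.000)–(7.000,2.441)
cell (6,5): code 1001 → (7.000,5.495)–(6.000,5.797)
cell (7,2): code 0010 → (7.000,2.441)–(7.384,3.000)
cell (7,3): code 0011 → (7.384,3.000)–(7.621,4.000)
cell (7,4): code 0011 → (7.621,4.000)–(7.412,5.000)
cell (7,5): code 0001 → (7.412,5.000)–(7.000,5.495)
total: 14 segments, chained into 1 closed loop(s), length Σ = 10.659579

segments=14 loops=1 length=10.660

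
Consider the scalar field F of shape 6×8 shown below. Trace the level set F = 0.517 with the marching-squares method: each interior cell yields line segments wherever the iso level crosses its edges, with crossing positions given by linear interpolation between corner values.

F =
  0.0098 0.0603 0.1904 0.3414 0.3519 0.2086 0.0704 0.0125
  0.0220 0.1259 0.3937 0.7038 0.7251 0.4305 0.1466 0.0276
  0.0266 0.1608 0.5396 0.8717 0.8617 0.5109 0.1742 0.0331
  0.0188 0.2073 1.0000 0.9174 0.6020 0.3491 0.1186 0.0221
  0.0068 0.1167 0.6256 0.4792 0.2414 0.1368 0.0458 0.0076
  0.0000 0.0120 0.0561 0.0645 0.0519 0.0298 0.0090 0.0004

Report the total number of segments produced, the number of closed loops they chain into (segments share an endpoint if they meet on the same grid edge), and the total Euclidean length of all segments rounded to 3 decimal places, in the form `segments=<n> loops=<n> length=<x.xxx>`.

cell (0,2): code 0100 → (0.485,3.000)–(1.000,2.398)
cell (0,3): code 1100 → (0.442,4.000)–(0.485,3.000)
cell (0,4): code 1000 → (1.000,4.706)–(0.442,4.000)
cell (1,1): code 0100 → (1.845,2.000)–(2.000,1.940)
cell (1,2): code 1110 → (1.000,2.398)–(1.845,2.000)
cell (1,4): code 1001 → (2.000,4.983)–(1.000,4.706)
cell (2,1): code 0110 → (2.000,1.940)–(3.000,1.391)
cell (2,4): code 1001 → (3.000,4.336)–(2.000,4.983)
cell (3,1): code 0110 → (3.000,1.391)–(4.000,1.787)
cell (3,2): code 1011 → (4.000,2.742)–(3.914,3.000)
cell (3,3): code 0011 → (3.914,3.000)–(3.236,4.000)
cell (3,4): code 0001 → (3.236,4.000)–(3.000,4.336)
cell (4,1): code 0010 → (4.000,1.787)–(4.191,2.000)
cell (4,2): code 0001 → (4.191,2.000)–(4.000,2.742)
total: 14 segments, chained into 1 closed loop(s), length Σ = 11.181512

segments=14 loops=1 length=11.182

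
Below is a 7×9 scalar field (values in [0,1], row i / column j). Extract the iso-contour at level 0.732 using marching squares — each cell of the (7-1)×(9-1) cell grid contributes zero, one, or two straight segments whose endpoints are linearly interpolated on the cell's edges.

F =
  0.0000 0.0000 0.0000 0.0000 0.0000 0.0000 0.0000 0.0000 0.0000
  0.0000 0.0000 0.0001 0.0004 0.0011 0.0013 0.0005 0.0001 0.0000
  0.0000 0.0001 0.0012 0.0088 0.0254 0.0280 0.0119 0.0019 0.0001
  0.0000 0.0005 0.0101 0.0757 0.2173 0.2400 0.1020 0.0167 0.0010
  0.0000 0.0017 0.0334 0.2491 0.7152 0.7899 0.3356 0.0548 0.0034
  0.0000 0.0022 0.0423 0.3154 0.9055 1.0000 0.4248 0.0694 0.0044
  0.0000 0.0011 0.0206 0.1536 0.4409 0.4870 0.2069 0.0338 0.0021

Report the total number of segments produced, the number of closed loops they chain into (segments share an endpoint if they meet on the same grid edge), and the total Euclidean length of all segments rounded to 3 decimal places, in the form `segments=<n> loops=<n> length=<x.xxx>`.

cell (3,4): code 0100 → (3.895,5.000)–(4.000,4.225)
cell (3,5): code 1000 → (4.000,5.127)–(3.895,5.000)
cell (4,3): code 0100 → (4.088,4.000)–(5.000,3.706)
cell (4,4): code 1110 → (4.000,4.225)–(4.088,4.000)
cell (4,5): code 1001 → (5.000,5.466)–(4.000,5.127)
cell (5,3): code 0010 → (5.000,3.706)–(5.373,4.000)
cell (5,4): code 0011 → (5.373,4.000)–(5.522,5.000)
cell (5,5): code 0001 → (5.522,5.000)–(5.000,5.466)
total: 8 segments, chained into 1 closed loop(s), length Σ = 5.389160

segments=8 loops=1 length=5.389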